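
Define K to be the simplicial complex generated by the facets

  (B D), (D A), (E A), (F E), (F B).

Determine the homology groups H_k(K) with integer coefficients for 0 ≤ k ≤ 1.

Take the total order A < B < D < E < F on the vertex set. Then K (dimension 1) consists of the simplices:

  0-simplices (5): A, B, D, E, F
  1-simplices (5): AD, AE, BD, BF, EF

giving chain groups C_0 ≅ Z^5, C_1 ≅ Z^5.

∂_1: C_1 → C_0 is given by ∂[p,q] = [q] − [p].
As a 5×5 matrix over Z this has rank 4, with invariant factors (1,1,1,1).

Computing H_k = (kernel of ∂_k) / (image of ∂_{k+1}):

  H_0: rank C_0 − rank ∂_1 = 5 − 4 = 1, and the invariant factors of ∂_1 are all 1, so H_0 = Z.
  H_1: rank ker ∂_1 − rank ∂_2 = (5 − 4) − 0 = 1, and there is no ∂_2, so H_1 = Z.

H_0 ≅ Z,  H_1 ≅ Z.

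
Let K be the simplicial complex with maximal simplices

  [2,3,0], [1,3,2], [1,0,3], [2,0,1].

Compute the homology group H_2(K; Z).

H_2 ≅ Z.

Order the vertices as 0 < 1 < 2 < 3. Listing each simplex with vertices in this order, K has dimension 2 with simplices:

  0-simplices (4): [0], [1], [2], [3]
  1-simplices (6): [0,1], [0,2], [0,3], [1,2], [1,3], [2,3]
  2-simplices (4): [0,1,2], [0,1,3], [0,2,3], [1,2,3]

so the chain groups are C_0 ≅ Z^4, C_1 ≅ Z^6, C_2 ≅ Z^4.

Boundary ∂_1: C_1 → C_0 sends each edge [p,q] (with p < q) to q − p.
The resulting 4×6 matrix has rank 3, and its Smith normal form has invariant factors (1,1,1).

The boundary map ∂_2: C_2 → C_1 sends each 2-simplex [p,q,r] to [q,r] − [p,r] + [p,q]. For instance
  ∂[0,2,3] = [2,3] − [0,3] + [0,2],
  ∂[0,1,2] = [1,2] − [0,2] + [0,1].
As a 6×4 matrix over Z this has rank 3, with invariant factors (1,1,1).

From H_k ≅ ker(∂_k) / im(∂_{k+1}) we obtain:

  H_2: rank ker ∂_2 − rank ∂_3 = (4 − 3) − 0 = 1, and there is no ∂_3, so H_2 ≅ Z.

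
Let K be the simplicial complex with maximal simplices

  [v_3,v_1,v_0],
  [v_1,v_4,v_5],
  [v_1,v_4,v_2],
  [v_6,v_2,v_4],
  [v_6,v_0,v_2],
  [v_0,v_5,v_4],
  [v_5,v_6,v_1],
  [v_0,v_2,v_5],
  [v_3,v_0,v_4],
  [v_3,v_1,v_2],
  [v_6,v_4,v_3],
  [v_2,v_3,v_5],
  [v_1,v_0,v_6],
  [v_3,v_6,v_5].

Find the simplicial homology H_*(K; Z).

H_0 = Z,  H_1 = Z^2,  H_2 = Z.

Order the vertices as v_0 < v_1 < v_2 < v_3 < v_4 < v_5 < v_6. Listing each simplex with vertices in this order, K has dimension 2 with simplices:

  0-simplices (7): [v_0], [v_1], [v_2], [v_3], [v_4], [v_5], [v_6]
  1-simplices (21): (21 of them)
  2-simplices (14): (14 of them)

Hence C_0 ≅ Z^7, C_1 ≅ Z^21, C_2 ≅ Z^14.

∂_1: C_1 → C_0 maps an edge to its endpoints' difference, ∂[p,q] = q − p.
This gives a 7×21 integer matrix of rank 6; reducing to Smith normal form yields diagonal entries (1,1,1,1,1,1).

∂_2: C_2 → C_1 maps a triangle to the signed sum of its edges. For instance
  ∂[v_2,v_3,v_5] = [v_3,v_5] − [v_2,v_5] + [v_2,v_3],
  ∂[v_0,v_4,v_5] = [v_4,v_5] − [v_0,v_5] + [v_0,v_4].
The 21×14 boundary matrix has rank 13 and Smith normal form diag(1,1,1,1,1,1,1,1,1,1,1,1,1).

From H_k ≅ ker(∂_k) / im(∂_{k+1}) we obtain:

  H_0: rank C_0 − rank ∂_1 = 7 − 6 = 1, and the invariant factors of ∂_1 are all 1, so H_0 ≅ Z.
  H_1: rank ker ∂_1 − rank ∂_2 = (21 − 6) − 13 = 2, and the invariant factors of ∂_2 are all 1, so H_1 ≅ Z^2.
  H_2: rank ker ∂_2 − rank ∂_3 = (14 − 13) − 0 = 1, and there is no ∂_3, so H_2 ≅ Z.

As a check, the Euler characteristic is 7 − 21 + 14 = 0, which agrees with 1 − 2 + 1 = 0.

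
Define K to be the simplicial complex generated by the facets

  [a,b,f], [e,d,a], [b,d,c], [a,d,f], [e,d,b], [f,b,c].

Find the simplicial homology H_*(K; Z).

H_0 ≅ Z,  H_1 ≅ Z,  H_2 = 0.

We work with the vertex ordering a < b < c < d < e < f. The simplices of K, each written with vertices in increasing order, are:

  0-simplices (6): a, b, c, d, e, f
  1-simplices (12): ab, ad, ae, af, bc, bd, be, bf, cd, cf, de, df
  2-simplices (6): abf, ade, adf, bcd, bcf, bde

so the chain groups are C_0 ≅ Z^6, C_1 ≅ Z^12, C_2 ≅ Z^6.

Boundary ∂_1: C_1 → C_0 sends each edge [p,q] (with p < q) to q − p. For instance
  ∂de = e − d.
The resulting 6×12 matrix has rank 5, and its Smith normal form has invariant factors (1,1,1,1,1).

Boundary ∂_2: C_2 → C_1 sends each 2-simplex [p,q,r] to [q,r] − [p,r] + [p,q]. For instance
  ∂bcd = cd − bd + bc,
  ∂bcf = cf − bf + bc.
As a 12×6 matrix over Z this has rank 6, with invariant factors (1,1,1,1,1,1).

Computing H_k = (kernel of ∂_k) / (image of ∂_{k+1}):

  H_0: rank C_0 − rank ∂_1 = 6 − 5 = 1, and the invariant factors of ∂_1 are all 1, so H_0 = Z.
  H_1: rank ker ∂_1 − rank ∂_2 = (12 − 5) − 6 = 1, and the invariant factors of ∂_2 are all 1, so H_1 = Z.
  H_2: rank ker ∂_2 − rank ∂_3 = (6 − 6) − 0 = 0, and there is no ∂_3, so H_2 = 0.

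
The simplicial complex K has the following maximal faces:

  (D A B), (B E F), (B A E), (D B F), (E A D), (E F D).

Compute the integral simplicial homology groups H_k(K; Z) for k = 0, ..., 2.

Take the total order A < B < D < E < F on the vertex set. Then K (dimension 2) consists of the simplices:

  0-simplices (5): A, B, D, E, F
  1-simplices (9): AB, AD, AE, BD, BE, BF, DE, DF, EF
  2-simplices (6): ABD, ABE, ADE, BDF, BEF, DEF

giving chain groups C_0 ≅ Z^5, C_1 ≅ Z^9, C_2 ≅ Z^6.

∂_1: C_1 → C_0 sends each edge [p,q] (with p < q) to q − p. For instance
  ∂AD = D − A.
The 5×9 boundary matrix has rank 4 and Smith normal form diag(1,1,1,1).

∂_2: C_2 → C_1 maps a triangle to the signed sum of its edges. For instance
  ∂BEF = EF − BF + BE,
  ∂BDF = DF − BF + BD.
As a 9×6 matrix over Z this has rank 5, with invariant factors (1,1,1,1,1).

Now H_k = ker ∂_k / im ∂_{k+1}, so:

  H_0: rank C_0 − rank ∂_1 = 5 − 4 = 1, and the invariant factors of ∂_1 are all 1, so H_0 = Z.
  H_1: rank ker ∂_1 − rank ∂_2 = (9 − 4) − 5 = 0, and the invariant factors of ∂_2 are all 1, so H_1 = 0.
  H_2: rank ker ∂_2 − rank ∂_3 = (6 − 5) − 0 = 1, and there is no ∂_3, so H_2 = Z.

As a check, the Euler characteristic is 5 − 9 + 6 = 2, which agrees with 1 − 0 + 1 = 2.

H_0 ≅ Z,  H_1 = 0,  H_2 ≅ Z.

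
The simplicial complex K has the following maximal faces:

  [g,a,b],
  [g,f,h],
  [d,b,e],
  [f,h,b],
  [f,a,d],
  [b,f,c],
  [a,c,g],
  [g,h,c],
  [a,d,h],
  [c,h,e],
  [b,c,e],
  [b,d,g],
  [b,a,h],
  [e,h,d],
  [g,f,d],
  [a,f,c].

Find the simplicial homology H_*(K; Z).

H_0 = Z,  H_1 = Z^2,  H_2 = Z.

Take the total order a < b < c < d < e < f < g < h on the vertex set. Then K (dimension 2) consists of the simplices:

  0-simplices (8): a, b, c, d, e, f, g, h
  1-simplices (24): ab, ac, ad, af, ag, ah, bc, bd, be, bf, bg, bh, ce, cf, cg, ch, de, df, dg, dh, eh, fg, fh, gh
  2-simplices (16): abg, abh, acf, acg, adf, adh, bce, bcf, bde, bdg, bfh, ceh, cgh, deh, dfg, fgh

giving chain groups C_0 ≅ Z^8, C_1 ≅ Z^24, C_2 ≅ Z^16.

∂_1: C_1 → C_0 is given by ∂[p,q] = [q] − [p].
This gives a 8×24 integer matrix of rank 7; reducing to Smith normal form yields diagonal entries (1,1,1,1,1,1,1).

The boundary map ∂_2: C_2 → C_1 maps a triangle to the signed sum of its edges. For instance
  ∂bde = de − be + bd,
  ∂fgh = gh − fh + fg.
The resulting 24×16 matrix has rank 15, and its Smith normal form has invariant factors (1,1,1,1,1,1,1,1,1,1,1,1,1,1,1).

From H_k ≅ ker(∂_k) / im(∂_{k+1}) we obtain:

  H_0: rank C_0 − rank ∂_1 = 8 − 7 = 1, and the invariant factors of ∂_1 are all 1, so H_0 ≅ Z.
  H_1: rank ker ∂_1 − rank ∂_2 = (24 − 7) − 15 = 2, and the invariant factors of ∂_2 are all 1, so H_1 ≅ Z^2.
  H_2: rank ker ∂_2 − rank ∂_3 = (16 − 15) − 0 = 1, and there is no ∂_3, so H_2 ≅ Z.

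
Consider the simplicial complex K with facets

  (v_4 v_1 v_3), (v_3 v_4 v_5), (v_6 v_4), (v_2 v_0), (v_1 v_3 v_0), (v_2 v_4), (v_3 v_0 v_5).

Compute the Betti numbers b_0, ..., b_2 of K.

b_0 = 1, b_1 = 1, b_2 = 0.

We work with the vertex ordering v_0 < v_1 < v_2 < v_3 < v_4 < v_5 < v_6. The simplices of K, each written with vertices in increasing order, are:

  0-simplices (7): [v_0], [v_1], [v_2], [v_3], [v_4], [v_5], [v_6]
  1-simplices (11): [v_0,v_1], [v_0,v_2], [v_0,v_3], [v_0,v_5], [v_1,v_3], [v_1,v_4], [v_2,v_4], [v_3,v_4], [v_3,v_5], [v_4,v_5], [v_4,v_6]
  2-simplices (4): [v_0,v_1,v_3], [v_0,v_3,v_5], [v_1,v_3,v_4], [v_3,v_4,v_5]

Hence C_0 ≅ Z^7, C_1 ≅ Z^11, C_2 ≅ Z^4.

∂_1: C_1 → C_0 sends each edge [p,q] (with p < q) to q − p. For instance
  ∂[v_4,v_5] = [v_5] − [v_4].
The resulting 7×11 matrix has rank 6, and its Smith normal form has invariant factors (1,1,1,1,1,1).

∂_2: C_2 → C_1 acts by ∂[p,q,r] = [q,r] − [p,r] + [p,q]. For instance
  ∂[v_0,v_1,v_3] = [v_1,v_3] − [v_0,v_3] + [v_0,v_1],
  ∂[v_0,v_3,v_5] = [v_3,v_5] − [v_0,v_5] + [v_0,v_3].
The resulting 11×4 matrix has rank 4, and its Smith normal form has invariant factors (1,1,1,1).

Computing H_k = (kernel of ∂_k) / (image of ∂_{k+1}):

  H_0: rank C_0 − rank ∂_1 = 7 − 6 = 1, and the invariant factors of ∂_1 are all 1, so H_0 = Z.
  H_1: rank ker ∂_1 − rank ∂_2 = (11 − 6) − 4 = 1, and the invariant factors of ∂_2 are all 1, so H_1 = Z.
  H_2: rank ker ∂_2 − rank ∂_3 = (4 − 4) − 0 = 0, and there is no ∂_3, so H_2 = 0.

Hence the Betti numbers are b_0 = 1, b_1 = 1, b_2 = 0.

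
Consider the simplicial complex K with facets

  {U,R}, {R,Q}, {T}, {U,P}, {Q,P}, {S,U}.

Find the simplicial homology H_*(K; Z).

H_0 = Z^2,  H_1 = Z.

Fix the vertex order P < Q < R < S < T < U and write every simplex with vertices in increasing order. Then dim K = 1 and the simplices of K are:

  0-simplices (6): P, Q, R, S, T, U
  1-simplices (5): PQ, PU, QR, RU, SU

Hence C_0 ≅ Z^6, C_1 ≅ Z^5.

The boundary map ∂_1: C_1 → C_0 is given by ∂[p,q] = [q] − [p]. For instance
  ∂SU = U − S.
The 6×5 boundary matrix has rank 4 and Smith normal form diag(1,1,1,1).

Computing H_k = (kernel of ∂_k) / (image of ∂_{k+1}):

  H_0: rank C_0 − rank ∂_1 = 6 − 4 = 2, and the invariant factors of ∂_1 are all 1, so H_0 = Z^2.
  H_1: rank ker ∂_1 − rank ∂_2 = (5 − 4) − 0 = 1, and there is no ∂_2, so H_1 = Z.

As a check, the Euler characteristic is 6 − 5 = 1, which agrees with 2 − 1 = 1.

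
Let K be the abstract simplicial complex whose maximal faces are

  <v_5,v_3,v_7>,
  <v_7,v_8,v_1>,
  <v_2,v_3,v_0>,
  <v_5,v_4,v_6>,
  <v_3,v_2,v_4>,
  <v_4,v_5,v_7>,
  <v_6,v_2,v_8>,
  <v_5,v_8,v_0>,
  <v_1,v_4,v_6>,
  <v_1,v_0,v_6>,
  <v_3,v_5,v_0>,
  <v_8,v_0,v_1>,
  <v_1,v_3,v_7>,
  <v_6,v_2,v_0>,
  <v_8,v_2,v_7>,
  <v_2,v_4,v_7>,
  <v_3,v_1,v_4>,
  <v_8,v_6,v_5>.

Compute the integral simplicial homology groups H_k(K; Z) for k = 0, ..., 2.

Order the vertices as v_0 < v_1 < v_2 < v_3 < v_4 < v_5 < v_6 < v_7 < v_8. Listing each simplex with vertices in this order, K has dimension 2 with simplices:

  0-simplices (9): [v_0], [v_1], [v_2], [v_3], [v_4], [v_5], [v_6], [v_7], [v_8]
  1-simplices (27): (27 of them)
  2-simplices (18): (18 of them)

Hence C_0 ≅ Z^9, C_1 ≅ Z^27, C_2 ≅ Z^18.

Boundary ∂_1: C_1 → C_0 maps an edge to its endpoints' difference, ∂[p,q] = q − p.
The resulting 9×27 matrix has rank 8, and its Smith normal form has invariant factors (1,1,1,1,1,1,1,1).

Boundary ∂_2: C_2 → C_1 maps a triangle to the signed sum of its edges. For instance
  ∂[v_2,v_7,v_8] = [v_7,v_8] − [v_2,v_8] + [v_2,v_7],
  ∂[v_5,v_6,v_8] = [v_6,v_8] − [v_5,v_8] + [v_5,v_6].
This gives a 27×18 integer matrix of rank 18; reducing to Smith normal form yields diagonal entries (1,1,1,1,1,1,1,1,1,1,1,1,1,1,1,1,1,2).

Now H_k = ker ∂_k / im ∂_{k+1}, so:

  H_0: rank C_0 − rank ∂_1 = 9 − 8 = 1, and the invariant factors of ∂_1 are all 1, so H_0 ≅ Z.
  H_1: rank ker ∂_1 − rank ∂_2 = (27 − 8) − 18 = 1, and ∂_2 has invariant factor 2 > 1, so H_1 ≅ Z × Z/2.
  H_2: rank ker ∂_2 − rank ∂_3 = (18 − 18) − 0 = 0, and there is no ∂_3, so H_2 ≅ 0.

H_0 = Z,  H_1 = Z × Z/2,  H_2 = 0.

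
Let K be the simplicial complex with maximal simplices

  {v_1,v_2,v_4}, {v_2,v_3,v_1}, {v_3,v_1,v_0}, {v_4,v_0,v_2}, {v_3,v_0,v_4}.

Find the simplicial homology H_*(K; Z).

K has 5 vertices, 10 edges, 5 triangles.
rank ∂_0 = 0, rank ∂_1 = 4 ⇒ b_0 = 5 − 0 − 4 = 1; all invariant factors of ∂_1 are 1 so no torsion. So H_0 ≅ Z.
rank ∂_1 = 4, rank ∂_2 = 5 ⇒ b_1 = 10 − 4 − 5 = 1; all invariant factors of ∂_2 are 1 so no torsion. So H_1 ≅ Z.
rank ∂_2 = 5, rank ∂_3 = 0 ⇒ b_2 = 5 − 5 − 0 = 0. So H_2 ≅ 0.

H_0 ≅ Z,  H_1 ≅ Z,  H_2 = 0.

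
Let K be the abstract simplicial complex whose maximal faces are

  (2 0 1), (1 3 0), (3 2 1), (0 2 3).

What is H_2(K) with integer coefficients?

We work with the vertex ordering 0 < 1 < 2 < 3. The simplices of K, each written with vertices in increasing order, are:

  0-simplices (4): [0], [1], [2], [3]
  1-simplices (6): [0,1], [0,2], [0,3], [1,2], [1,3], [2,3]
  2-simplices (4): [0,1,2], [0,1,3], [0,2,3], [1,2,3]

giving chain groups C_0 ≅ Z^4, C_1 ≅ Z^6, C_2 ≅ Z^4.

The boundary map ∂_1: C_1 → C_0 is given by ∂[p,q] = [q] − [p].
As a 4×6 matrix over Z this has rank 3, with invariant factors (1,1,1).

∂_2: C_2 → C_1 sends each 2-simplex [p,q,r] to [q,r] − [p,r] + [p,q]. For instance
  ∂[0,1,3] = [1,3] − [0,3] + [0,1],
  ∂[0,2,3] = [2,3] − [0,3] + [0,2].
This gives a 6×4 integer matrix of rank 3; reducing to Smith normal form yields diagonal entries (1,1,1).

Reading off H_k = ker ∂_k / im ∂_{k+1}:

  H_2: rank ker ∂_2 − rank ∂_3 = (4 − 3) − 0 = 1, and there is no ∂_3, so H_2 ≅ Z.

H_2 = Z.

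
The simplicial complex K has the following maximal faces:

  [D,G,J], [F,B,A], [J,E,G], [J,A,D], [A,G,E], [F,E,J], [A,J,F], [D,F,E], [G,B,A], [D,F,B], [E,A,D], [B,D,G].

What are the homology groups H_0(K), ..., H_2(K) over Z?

H_0 = Z,  H_1 = Z/2,  H_2 = 0.

Order the vertices as A < B < D < E < F < G < J. Listing each simplex with vertices in this order, K has dimension 2 with simplices:

  0-simplices (7): A, B, D, E, F, G, J
  1-simplices (18): AB, AD, AE, AF, AG, AJ, BD, BF, BG, DE, DF, DG, DJ, EF, EG, EJ, FJ, GJ
  2-simplices (12): ABF, ABG, ADE, ADJ, AEG, AFJ, BDF, BDG, DEF, DGJ, EFJ, EGJ

so the chain groups are C_0 ≅ Z^7, C_1 ≅ Z^18, C_2 ≅ Z^12.

The boundary map ∂_1: C_1 → C_0 sends each edge [p,q] (with p < q) to q − p. For instance
  ∂EJ = J − E.
The resulting 7×18 matrix has rank 6, and its Smith normal form has invariant factors (1,1,1,1,1,1).

∂_2: C_2 → C_1 acts by ∂[p,q,r] = [q,r] − [p,r] + [p,q]. For instance
  ∂ABF = BF − AF + AB,
  ∂DEF = EF − DF + DE.
The resulting 18×12 matrix has rank 12, and its Smith normal form has invariant factors (1,1,1,1,1,1,1,1,1,1,1,2).

Reading off H_k = ker ∂_k / im ∂_{k+1}:

  H_0: rank C_0 − rank ∂_1 = 7 − 6 = 1, and the invariant factors of ∂_1 are all 1, so H_0 ≅ Z.
  H_1: rank ker ∂_1 − rank ∂_2 = (18 − 6) − 12 = 0, and ∂_2 has invariant factor 2 > 1, so H_1 ≅ Z/2.
  H_2: rank ker ∂_2 − rank ∂_3 = (12 − 12) − 0 = 0, and there is no ∂_3, so H_2 ≅ 0.

As a check, the Euler characteristic is 7 − 18 + 12 = 1, which agrees with 1 − 0 + 0 = 1.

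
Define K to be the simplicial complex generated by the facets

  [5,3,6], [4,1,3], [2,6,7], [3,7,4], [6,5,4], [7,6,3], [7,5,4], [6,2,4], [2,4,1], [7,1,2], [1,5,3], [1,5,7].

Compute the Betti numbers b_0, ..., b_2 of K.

K has 7 vertices, 18 edges, 12 triangles.
rank ∂_0 = 0, rank ∂_1 = 6 ⇒ b_0 = 7 − 0 − 6 = 1; all invariant factors of ∂_1 are 1 so no torsion. So H_0 ≅ Z.
rank ∂_1 = 6, rank ∂_2 = 12 ⇒ b_1 = 18 − 6 − 12 = 0; ∂_2 has invariant factor(s) [2] giving torsion. So H_1 ≅ Z/2Z.
rank ∂_2 = 12, rank ∂_3 = 0 ⇒ b_2 = 12 − 12 − 0 = 0. So H_2 ≅ 0.

b_0 = 1, b_1 = 0, b_2 = 0.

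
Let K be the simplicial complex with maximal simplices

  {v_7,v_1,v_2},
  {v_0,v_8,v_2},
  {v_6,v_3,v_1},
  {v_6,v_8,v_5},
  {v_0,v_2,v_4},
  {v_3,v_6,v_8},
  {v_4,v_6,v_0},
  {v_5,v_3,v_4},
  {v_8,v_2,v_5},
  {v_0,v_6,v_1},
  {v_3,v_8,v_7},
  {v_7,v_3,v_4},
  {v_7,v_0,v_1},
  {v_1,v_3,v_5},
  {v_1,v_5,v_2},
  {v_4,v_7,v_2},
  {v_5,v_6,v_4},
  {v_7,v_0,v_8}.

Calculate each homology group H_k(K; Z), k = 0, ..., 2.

H_0 ≅ Z,  H_1 ≅ Z × Z/2,  H_2 = 0.

K has 9 vertices, 27 edges, 18 triangles.
rank ∂_0 = 0, rank ∂_1 = 8 ⇒ b_0 = 9 − 0 − 8 = 1; all invariant factors of ∂_1 are 1 so no torsion. So H_0 = Z.
rank ∂_1 = 8, rank ∂_2 = 18 ⇒ b_1 = 27 − 8 − 18 = 1; ∂_2 has invariant factor(s) [2] giving torsion. So H_1 = Z × Z/2.
rank ∂_2 = 18, rank ∂_3 = 0 ⇒ b_2 = 18 − 18 − 0 = 0. So H_2 = 0.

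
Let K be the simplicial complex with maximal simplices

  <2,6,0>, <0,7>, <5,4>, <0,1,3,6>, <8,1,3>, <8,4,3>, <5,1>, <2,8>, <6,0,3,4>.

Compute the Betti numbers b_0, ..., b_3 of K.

Take the total order 0 < 1 < 2 < 3 < 4 < 5 < 6 < 7 < 8 on the vertex set. Then K (dimension 3) consists of the simplices:

  0-simplices (9): [0], [1], [2], [3], [4], [5], [6], [7], [8]
  1-simplices (18): [0,1], [0,2], [0,3], [0,4], [0,6], [0,7], [1,3], [1,5], [1,6], [1,8], [2,6], [2,8], [3,4], [3,6], [3,8], [4,5], [4,6], [4,8]
  2-simplices (10): [0,1,3], [0,1,6], [0,2,6], [0,3,4], [0,3,6], [0,4,6], [1,3,6], [1,3,8], [3,4,6], [3,4,8]
  3-simplices (2): [0,1,3,6], [0,3,4,6]

giving chain groups C_0 ≅ Z^9, C_1 ≅ Z^18, C_2 ≅ Z^10, C_3 ≅ Z^2.

∂_1: C_1 → C_0 maps an edge to its endpoints' difference, ∂[p,q] = q − p.
This gives a 9×18 integer matrix of rank 8; reducing to Smith normal form yields diagonal entries (1,1,1,1,1,1,1,1).

Boundary ∂_2: C_2 → C_1 maps a triangle to the signed sum of its edges. For instance
  ∂[0,1,6] = [1,6] − [0,6] + [0,1],
  ∂[3,4,6] = [4,6] − [3,6] + [3,4].
The 18×10 boundary matrix has rank 8 and Smith normal form diag(1,1,1,1,1,1,1,1).

The boundary map ∂_3: C_3 → C_2 sends each 3-simplex σ to the alternating sum Σ_i (−1)^i (σ with its i-th vertex removed). For instance
  ∂[0,1,3,6] = [1,3,6] − [0,3,6] + [0,1,6] − [0,1,3],
  ∂[0,3,4,6] = [3,4,6] − [0,4,6] + [0,3,6] − [0,3,4].
The resulting 10×2 matrix has rank 2, and its Smith normal form has invariant factors (1,1).

Reading off H_k = ker ∂_k / im ∂_{k+1}:

  H_0: rank C_0 − rank ∂_1 = 9 − 8 = 1, and the invariant factors of ∂_1 are all 1, so H_0 ≅ Z.
  H_1: rank ker ∂_1 − rank ∂_2 = (18 − 8) − 8 = 2, and the invariant factors of ∂_2 are all 1, so H_1 ≅ Z^2.
  H_2: rank ker ∂_2 − rank ∂_3 = (10 − 8) − 2 = 0, and the invariant factors of ∂_3 are all 1, so H_2 ≅ 0.
  H_3: rank ker ∂_3 − rank ∂_4 = (2 − 2) − 0 = 0, and there is no ∂_4, so H_3 ≅ 0.

Hence the Betti numbers are b_0 = 1, b_1 = 2, b_2 = 0, b_3 = 0.

b_0 = 1, b_1 = 2, b_2 = 0, b_3 = 0.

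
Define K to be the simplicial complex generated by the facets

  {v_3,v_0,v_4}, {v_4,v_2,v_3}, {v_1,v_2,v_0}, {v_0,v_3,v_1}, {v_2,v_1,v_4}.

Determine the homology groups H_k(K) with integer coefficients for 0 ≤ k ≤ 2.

K has 5 vertices, 10 edges, 5 triangles.
rank ∂_0 = 0, rank ∂_1 = 4 ⇒ b_0 = 5 − 0 − 4 = 1; all invariant factors of ∂_1 are 1 so no torsion. So H_0 = Z.
rank ∂_1 = 4, rank ∂_2 = 5 ⇒ b_1 = 10 − 4 − 5 = 1; all invariant factors of ∂_2 are 1 so no torsion. So H_1 = Z.
rank ∂_2 = 5, rank ∂_3 = 0 ⇒ b_2 = 5 − 5 − 0 = 0. So H_2 = 0.

H_0 = Z,  H_1 = Z,  H_2 = 0.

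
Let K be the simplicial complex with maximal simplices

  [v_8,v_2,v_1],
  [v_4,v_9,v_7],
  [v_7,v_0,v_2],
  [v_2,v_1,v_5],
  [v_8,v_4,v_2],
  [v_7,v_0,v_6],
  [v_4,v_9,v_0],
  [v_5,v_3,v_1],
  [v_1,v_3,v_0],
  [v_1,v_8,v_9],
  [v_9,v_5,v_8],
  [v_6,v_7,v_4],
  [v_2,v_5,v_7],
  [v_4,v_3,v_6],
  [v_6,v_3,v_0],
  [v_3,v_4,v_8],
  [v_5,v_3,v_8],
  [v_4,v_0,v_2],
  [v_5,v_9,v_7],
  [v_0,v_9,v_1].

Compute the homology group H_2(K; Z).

We work with the vertex ordering v_0 < v_1 < v_2 < v_3 < v_4 < v_5 < v_6 < v_7 < v_8 < v_9. The simplices of K, each written with vertices in increasing order, are:

  0-simplices (10): [v_0], [v_1], [v_2], [v_3], [v_4], [v_5], [v_6], [v_7], [v_8], [v_9]
  1-simplices (30): (30 of them)
  2-simplices (20): (20 of them)

giving chain groups C_0 ≅ Z^10, C_1 ≅ Z^30, C_2 ≅ Z^20.

Boundary ∂_1: C_1 → C_0 sends each edge [p,q] (with p < q) to q − p.
As a 10×30 matrix over Z this has rank 9, with invariant factors (1,1,1,1,1,1,1,1,1).

∂_2: C_2 → C_1 acts by ∂[p,q,r] = [q,r] − [p,r] + [p,q]. For instance
  ∂[v_2,v_5,v_7] = [v_5,v_7] − [v_2,v_7] + [v_2,v_5],
  ∂[v_0,v_2,v_4] = [v_2,v_4] − [v_0,v_4] + [v_0,v_2].
The resulting 30×20 matrix has rank 20, and its Smith normal form has invariant factors (1,1,1,1,1,1,1,1,1,1,1,1,1,1,1,1,1,1,1,2).

From H_k ≅ ker(∂_k) / im(∂_{k+1}) we obtain:

  H_2: rank ker ∂_2 − rank ∂_3 = (20 − 20) − 0 = 0, and there is no ∂_3, so H_2 = 0.

H_2 ≅ 0.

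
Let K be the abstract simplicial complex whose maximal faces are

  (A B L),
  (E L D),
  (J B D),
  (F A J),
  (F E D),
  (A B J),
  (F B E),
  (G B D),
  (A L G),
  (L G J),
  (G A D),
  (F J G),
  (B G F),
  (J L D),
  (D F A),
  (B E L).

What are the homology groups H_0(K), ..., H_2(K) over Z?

Fix the vertex order A < B < D < E < F < G < J < L and write every simplex with vertices in increasing order. Then dim K = 2 and the simplices of K are:

  0-simplices (8): A, B, D, E, F, G, J, L
  1-simplices (24): AB, AD, AF, AG, AJ, AL, BD, BE, BF, BG, BJ, BL, DE, DF, DG, DJ, DL, EF, EL, FG, FJ, GJ, GL, JL
  2-simplices (16): ABJ, ABL, ADF, ADG, AFJ, AGL, BDG, BDJ, BEF, BEL, BFG, DEF, DEL, DJL, FGJ, GJL

Hence C_0 ≅ Z^8, C_1 ≅ Z^24, C_2 ≅ Z^16.

Boundary ∂_1: C_1 → C_0 maps an edge to its endpoints' difference, ∂[p,q] = q − p.
This gives a 8×24 integer matrix of rank 7; reducing to Smith normal form yields diagonal entries (1,1,1,1,1,1,1).

The boundary map ∂_2: C_2 → C_1 acts by ∂[p,q,r] = [q,r] − [p,r] + [p,q]. For instance
  ∂BFG = FG − BG + BF,
  ∂BDG = DG − BG + BD.
The resulting 24×16 matrix has rank 15, and its Smith normal form has invariant factors (1,1,1,1,1,1,1,1,1,1,1,1,1,1,1).

Reading off H_k = ker ∂_k / im ∂_{k+1}:

  H_0: rank C_0 − rank ∂_1 = 8 − 7 = 1, and the invariant factors of ∂_1 are all 1, so H_0 ≅ Z.
  H_1: rank ker ∂_1 − rank ∂_2 = (24 − 7) − 15 = 2, and the invariant factors of ∂_2 are all 1, so H_1 ≅ Z^2.
  H_2: rank ker ∂_2 − rank ∂_3 = (16 − 15) − 0 = 1, and there is no ∂_3, so H_2 ≅ Z.

H_0 = Z,  H_1 = Z^2,  H_2 = Z.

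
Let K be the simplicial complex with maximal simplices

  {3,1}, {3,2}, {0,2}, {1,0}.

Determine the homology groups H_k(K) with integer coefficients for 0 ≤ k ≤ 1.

We work with the vertex ordering 0 < 1 < 2 < 3. The simplices of K, each written with vertices in increasing order, are:

  0-simplices (4): [0], [1], [2], [3]
  1-simplices (4): [0,1], [0,2], [1,3], [2,3]

so the chain groups are C_0 ≅ Z^4, C_1 ≅ Z^4.

The boundary map ∂_1: C_1 → C_0 sends each edge [p,q] (with p < q) to q − p.
The 4×4 boundary matrix has rank 3 and Smith normal form diag(1,1,1).

Reading off H_k = ker ∂_k / im ∂_{k+1}:

  H_0: rank C_0 − rank ∂_1 = 4 − 3 = 1, and the invariant factors of ∂_1 are all 1, so H_0 ≅ Z.
  H_1: rank ker ∂_1 − rank ∂_2 = (4 − 3) − 0 = 1, and there is no ∂_2, so H_1 ≅ Z.

As a check, the Euler characteristic is 4 − 4 = 0, which agrees with 1 − 1 = 0.
(K is a triangulation of the circle S^1.)

H_0 ≅ Z,  H_1 ≅ Z.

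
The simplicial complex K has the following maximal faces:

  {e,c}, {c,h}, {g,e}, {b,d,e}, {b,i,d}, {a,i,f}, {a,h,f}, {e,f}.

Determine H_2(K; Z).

H_2 ≅ 0.

Take the total order a < b < c < d < e < f < g < h < i on the vertex set. Then K (dimension 2) consists of the simplices:

  0-simplices (9): a, b, c, d, e, f, g, h, i
  1-simplices (14): af, ah, ai, bd, be, bi, ce, ch, de, di, ef, eg, fh, fi
  2-simplices (4): afh, afi, bde, bdi

Hence C_0 ≅ Z^9, C_1 ≅ Z^14, C_2 ≅ Z^4.

The boundary map ∂_1: C_1 → C_0 maps an edge to its endpoints' difference, ∂[p,q] = q − p. For instance
  ∂ch = h − c.
The resulting 9×14 matrix has rank 8, and its Smith normal form has invariant factors (1,1,1,1,1,1,1,1).

The boundary map ∂_2: C_2 → C_1 sends each 2-simplex [p,q,r] to [q,r] − [p,r] + [p,q]. For instance
  ∂afh = fh − ah + af,
  ∂afi = fi − ai + af.
This gives a 14×4 integer matrix of rank 4; reducing to Smith normal form yields diagonal entries (1,1,1,1).

Reading off H_k = ker ∂_k / im ∂_{k+1}:

  H_2: rank ker ∂_2 − rank ∂_3 = (4 − 4) − 0 = 0, and there is no ∂_3, so H_2 = 0.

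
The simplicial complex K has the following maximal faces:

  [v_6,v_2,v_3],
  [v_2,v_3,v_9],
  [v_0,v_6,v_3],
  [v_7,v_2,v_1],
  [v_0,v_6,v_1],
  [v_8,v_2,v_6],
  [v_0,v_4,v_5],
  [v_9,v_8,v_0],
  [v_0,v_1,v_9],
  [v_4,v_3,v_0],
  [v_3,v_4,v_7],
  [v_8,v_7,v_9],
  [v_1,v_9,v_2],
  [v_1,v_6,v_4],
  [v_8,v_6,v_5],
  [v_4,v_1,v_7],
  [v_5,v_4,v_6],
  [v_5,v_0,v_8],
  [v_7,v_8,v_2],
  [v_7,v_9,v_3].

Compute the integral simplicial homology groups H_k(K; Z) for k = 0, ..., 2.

We work with the vertex ordering v_0 < v_1 < v_2 < v_3 < v_4 < v_5 < v_6 < v_7 < v_8 < v_9. The simplices of K, each written with vertices in increasing order, are:

  0-simplices (10): [v_0], [v_1], [v_2], [v_3], [v_4], [v_5], [v_6], [v_7], [v_8], [v_9]
  1-simplices (30): (30 of them)
  2-simplices (20): (20 of them)

so the chain groups are C_0 ≅ Z^10, C_1 ≅ Z^30, C_2 ≅ Z^20.

Boundary ∂_1: C_1 → C_0 is given by ∂[p,q] = [q] − [p]. For instance
  ∂[v_0,v_8] = [v_8] − [v_0].
This gives a 10×30 integer matrix of rank 9; reducing to Smith normal form yields diagonal entries (1,1,1,1,1,1,1,1,1).

Boundary ∂_2: C_2 → C_1 sends each 2-simplex [p,q,r] to [q,r] − [p,r] + [p,q]. For instance
  ∂[v_7,v_8,v_9] = [v_8,v_9] − [v_7,v_9] + [v_7,v_8],
  ∂[v_2,v_7,v_8] = [v_7,v_8] − [v_2,v_8] + [v_2,v_7].
The resulting 30×20 matrix has rank 20, and its Smith normal form has invariant factors (1,1,1,1,1,1,1,1,1,1,1,1,1,1,1,1,1,1,1,2).

Computing H_k = (kernel of ∂_k) / (image of ∂_{k+1}):

  H_0: rank C_0 − rank ∂_1 = 10 − 9 = 1, and the invariant factors of ∂_1 are all 1, so H_0 ≅ Z.
  H_1: rank ker ∂_1 − rank ∂_2 = (30 − 9) − 20 = 1, and ∂_2 has invariant factor 2 > 1, so H_1 ≅ Z × Z/2.
  H_2: rank ker ∂_2 − rank ∂_3 = (20 − 20) − 0 = 0, and there is no ∂_3, so H_2 ≅ 0.

As a check, the Euler characteristic is 10 − 30 + 20 = 0, which agrees with 1 − 1 + 0 = 0.

H_0 ≅ Z,  H_1 ≅ Z × Z/2,  H_2 = 0.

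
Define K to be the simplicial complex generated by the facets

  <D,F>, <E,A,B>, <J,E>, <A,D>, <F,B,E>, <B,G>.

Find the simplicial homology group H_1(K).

H_1 ≅ Z.

Take the total order A < B < D < E < F < G < J on the vertex set. Then K (dimension 2) consists of the simplices:

  0-simplices (7): A, B, D, E, F, G, J
  1-simplices (9): AB, AD, AE, BE, BF, BG, DF, EF, EJ
  2-simplices (2): ABE, BEF

so the chain groups are C_0 ≅ Z^7, C_1 ≅ Z^9, C_2 ≅ Z^2.

Boundary ∂_1: C_1 → C_0 is given by ∂[p,q] = [q] − [p].
As a 7×9 matrix over Z this has rank 6, with invariant factors (1,1,1,1,1,1).

The boundary map ∂_2: C_2 → C_1 sends each 2-simplex [p,q,r] to [q,r] − [p,r] + [p,q]. For instance
  ∂BEF = EF − BF + BE,
  ∂ABE = BE − AE + AB.
This gives a 9×2 integer matrix of rank 2; reducing to Smith normal form yields diagonal entries (1,1).

Computing H_k = (kernel of ∂_k) / (image of ∂_{k+1}):

  H_1: rank ker ∂_1 − rank ∂_2 = (9 − 6) − 2 = 1, and the invariant factors of ∂_2 are all 1, so H_1 = Z.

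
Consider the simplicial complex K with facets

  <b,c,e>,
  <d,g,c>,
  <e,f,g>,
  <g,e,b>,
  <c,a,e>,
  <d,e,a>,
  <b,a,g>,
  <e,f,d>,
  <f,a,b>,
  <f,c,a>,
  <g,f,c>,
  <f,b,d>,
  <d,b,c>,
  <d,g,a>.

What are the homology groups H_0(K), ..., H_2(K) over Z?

H_0 ≅ Z,  H_1 ≅ Z^2,  H_2 ≅ Z.

Order the vertices as a < b < c < d < e < f < g. Listing each simplex with vertices in this order, K has dimension 2 with simplices:

  0-simplices (7): a, b, c, d, e, f, g
  1-simplices (21): ab, ac, ad, ae, af, ag, bc, bd, be, bf, bg, cd, ce, cf, cg, de, df, dg, ef, eg, fg
  2-simplices (14): abf, abg, ace, acf, ade, adg, bcd, bce, bdf, beg, cdg, cfg, def, efg

Hence C_0 ≅ Z^7, C_1 ≅ Z^21, C_2 ≅ Z^14.

Boundary ∂_1: C_1 → C_0 is given by ∂[p,q] = [q] − [p]. For instance
  ∂be = e − b.
As a 7×21 matrix over Z this has rank 6, with invariant factors (1,1,1,1,1,1).

Boundary ∂_2: C_2 → C_1 acts by ∂[p,q,r] = [q,r] − [p,r] + [p,q]. For instance
  ∂beg = eg − bg + be,
  ∂abf = bf − af + ab.
The 21×14 boundary matrix has rank 13 and Smith normal form diag(1,1,1,1,1,1,1,1,1,1,1,1,1).

From H_k ≅ ker(∂_k) / im(∂_{k+1}) we obtain:

  H_0: rank C_0 − rank ∂_1 = 7 − 6 = 1, and the invariant factors of ∂_1 are all 1, so H_0 = Z.
  H_1: rank ker ∂_1 − rank ∂_2 = (21 − 6) − 13 = 2, and the invariant factors of ∂_2 are all 1, so H_1 = Z^2.
  H_2: rank ker ∂_2 − rank ∂_3 = (14 − 13) − 0 = 1, and there is no ∂_3, so H_2 = Z.

As a check, the Euler characteristic is 7 − 21 + 14 = 0, which agrees with 1 − 2 + 1 = 0.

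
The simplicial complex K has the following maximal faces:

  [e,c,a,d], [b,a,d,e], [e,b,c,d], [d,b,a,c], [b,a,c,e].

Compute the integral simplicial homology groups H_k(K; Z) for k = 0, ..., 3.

We work with the vertex ordering a < b < c < d < e. The simplices of K, each written with vertices in increasing order, are:

  0-simplices (5): a, b, c, d, e
  1-simplices (10): ab, ac, ad, ae, bc, bd, be, cd, ce, de
  2-simplices (10): abc, abd, abe, acd, ace, ade, bcd, bce, bde, cde
  3-simplices (5): abcd, abce, abde, acde, bcde

giving chain groups C_0 ≅ Z^5, C_1 ≅ Z^10, C_2 ≅ Z^10, C_3 ≅ Z^5.

∂_1: C_1 → C_0 sends each edge [p,q] (with p < q) to q − p. For instance
  ∂be = e − b.
As a 5×10 matrix over Z this has rank 4, with invariant factors (1,1,1,1).

∂_2: C_2 → C_1 sends each 2-simplex [p,q,r] to [q,r] − [p,r] + [p,q]. For instance
  ∂abc = bc − ac + ab,
  ∂acd = cd − ad + ac.
The resulting 10×10 matrix has rank 6, and its Smith normal form has invariant factors (1,1,1,1,1,1).

∂_3: C_3 → C_2 sends each 3-simplex σ to the alternating sum Σ_i (−1)^i (σ with its i-th vertex removed). For instance
  ∂abce = bce − ace + abe − abc,
  ∂bcde = cde − bde + bce − bcd.
The resulting 10×5 matrix has rank 4, and its Smith normal form has invariant factors (1,1,1,1).

Reading off H_k = ker ∂_k / im ∂_{k+1}:

  H_0: rank C_0 − rank ∂_1 = 5 − 4 = 1, and the invariant factors of ∂_1 are all 1, so H_0 = Z.
  H_1: rank ker ∂_1 − rank ∂_2 = (10 − 4) − 6 = 0, and the invariant factors of ∂_2 are all 1, so H_1 = 0.
  H_2: rank ker ∂_2 − rank ∂_3 = (10 − 6) − 4 = 0, and the invariant factors of ∂_3 are all 1, so H_2 = 0.
  H_3: rank ker ∂_3 − rank ∂_4 = (5 − 4) − 0 = 1, and there is no ∂_4, so H_3 = Z.

(K is a triangulation of the 3-sphere S^3.)

H_0 ≅ Z,  H_1 = 0,  H_2 = 0,  H_3 ≅ Z.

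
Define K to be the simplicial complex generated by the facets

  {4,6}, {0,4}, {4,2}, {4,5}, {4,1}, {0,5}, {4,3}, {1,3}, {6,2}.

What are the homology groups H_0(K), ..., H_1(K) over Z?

H_0 = Z,  H_1 = Z^3.

K has 7 vertices, 9 edges.
rank ∂_0 = 0, rank ∂_1 = 6 ⇒ b_0 = 7 − 0 − 6 = 1; all invariant factors of ∂_1 are 1 so no torsion. So H_0 = Z.
rank ∂_1 = 6, rank ∂_2 = 0 ⇒ b_1 = 9 − 6 − 0 = 3. So H_1 = Z^3.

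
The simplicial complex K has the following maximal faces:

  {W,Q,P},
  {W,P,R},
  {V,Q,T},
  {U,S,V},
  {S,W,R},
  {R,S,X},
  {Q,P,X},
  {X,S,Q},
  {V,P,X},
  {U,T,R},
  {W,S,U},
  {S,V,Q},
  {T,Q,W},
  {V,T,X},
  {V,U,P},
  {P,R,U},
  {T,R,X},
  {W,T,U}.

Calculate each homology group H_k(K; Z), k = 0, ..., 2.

H_0 ≅ Z,  H_1 ≅ Z ⊕ Z_2,  H_2 = 0.

Take the total order P < Q < R < S < T < U < V < W < X on the vertex set. Then K (dimension 2) consists of the simplices:

  0-simplices (9): P, Q, R, S, T, U, V, W, X
  1-simplices (27): PQ, PR, PU, PV, PW, PX, QS, QT, QV, QW, QX, RS, RT, RU, RW, RX, SU, SV, SW, SX, TU, TV, TW, TX, UV, UW, VX
  2-simplices (18): PQW, PQX, PRU, PRW, PUV, PVX, QSV, QSX, QTV, QTW, RSW, RSX, RTU, RTX, SUV, SUW, TUW, TVX

giving chain groups C_0 ≅ Z^9, C_1 ≅ Z^27, C_2 ≅ Z^18.

Boundary ∂_1: C_1 → C_0 is given by ∂[p,q] = [q] − [p]. For instance
  ∂PW = W − P.
The resulting 9×27 matrix has rank 8, and its Smith normal form has invariant factors (1,1,1,1,1,1,1,1).

The boundary map ∂_2: C_2 → C_1 acts by ∂[p,q,r] = [q,r] − [p,r] + [p,q]. For instance
  ∂QTW = TW − QW + QT,
  ∂RSW = SW − RW + RS.
The resulting 27×18 matrix has rank 18, and its Smith normal form has invariant factors (1,1,1,1,1,1,1,1,1,1,1,1,1,1,1,1,1,2).

Reading off H_k = ker ∂_k / im ∂_{k+1}:

  H_0: rank C_0 − rank ∂_1 = 9 − 8 = 1, and the invariant factors of ∂_1 are all 1, so H_0 = Z.
  H_1: rank ker ∂_1 − rank ∂_2 = (27 − 8) − 18 = 1, and ∂_2 has invariant factor 2 > 1, so H_1 = Z ⊕ Z_2.
  H_2: rank ker ∂_2 − rank ∂_3 = (18 − 18) − 0 = 0, and there is no ∂_3, so H_2 = 0.

As a check, the Euler characteristic is 9 − 27 + 18 = 0, which agrees with 1 − 1 + 0 = 0.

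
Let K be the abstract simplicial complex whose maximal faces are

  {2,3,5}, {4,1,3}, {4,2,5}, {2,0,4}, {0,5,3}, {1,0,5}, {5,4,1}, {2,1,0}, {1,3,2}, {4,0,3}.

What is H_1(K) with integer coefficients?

H_1 ≅ Z/2.

We work with the vertex ordering 0 < 1 < 2 < 3 < 4 < 5. The simplices of K, each written with vertices in increasing order, are:

  0-simplices (6): [0], [1], [2], [3], [4], [5]
  1-simplices (15): [0,1], [0,2], [0,3], [0,4], [0,5], [1,2], [1,3], [1,4], [1,5], [2,3], [2,4], [2,5], [3,4], [3,5], [4,5]
  2-simplices (10): [0,1,2], [0,1,5], [0,2,4], [0,3,4], [0,3,5], [1,2,3], [1,3,4], [1,4,5], [2,3,5], [2,4,5]

so the chain groups are C_0 ≅ Z^6, C_1 ≅ Z^15, C_2 ≅ Z^10.

Boundary ∂_1: C_1 → C_0 is given by ∂[p,q] = [q] − [p].
The resulting 6×15 matrix has rank 5, and its Smith normal form has invariant factors (1,1,1,1,1).

The boundary map ∂_2: C_2 → C_1 acts by ∂[p,q,r] = [q,r] − [p,r] + [p,q]. For instance
  ∂[0,1,5] = [1,5] − [0,5] + [0,1],
  ∂[0,3,5] = [3,5] − [0,5] + [0,3].
The resulting 15×10 matrix has rank 10, and its Smith normal form has invariant factors (1,1,1,1,1,1,1,1,1,2).

Computing H_k = (kernel of ∂_k) / (image of ∂_{k+1}):

  H_1: rank ker ∂_1 − rank ∂_2 = (15 − 5) − 10 = 0, and ∂_2 has invariant factor 2 > 1, so H_1 = Z/2.

(K is a triangulation of the real projective plane RP^2.)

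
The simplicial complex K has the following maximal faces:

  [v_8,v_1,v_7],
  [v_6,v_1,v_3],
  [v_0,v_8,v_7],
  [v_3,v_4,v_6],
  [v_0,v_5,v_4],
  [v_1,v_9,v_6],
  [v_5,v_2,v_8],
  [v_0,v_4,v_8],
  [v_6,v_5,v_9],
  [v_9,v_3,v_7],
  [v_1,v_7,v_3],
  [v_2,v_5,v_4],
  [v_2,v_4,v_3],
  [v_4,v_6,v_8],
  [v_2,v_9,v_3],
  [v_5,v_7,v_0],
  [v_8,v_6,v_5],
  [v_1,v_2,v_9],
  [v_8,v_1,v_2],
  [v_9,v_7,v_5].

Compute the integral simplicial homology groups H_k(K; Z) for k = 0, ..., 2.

We work with the vertex ordering v_0 < v_1 < v_2 < v_3 < v_4 < v_5 < v_6 < v_7 < v_8 < v_9. The simplices of K, each written with vertices in increasing order, are:

  0-simplices (10): [v_0], [v_1], [v_2], [v_3], [v_4], [v_5], [v_6], [v_7], [v_8], [v_9]
  1-simplices (30): (30 of them)
  2-simplices (20): (20 of them)

so the chain groups are C_0 ≅ Z^10, C_1 ≅ Z^30, C_2 ≅ Z^20.

Boundary ∂_1: C_1 → C_0 sends each edge [p,q] (with p < q) to q − p. For instance
  ∂[v_7,v_8] = [v_8] − [v_7].
As a 10×30 matrix over Z this has rank 9, with invariant factors (1,1,1,1,1,1,1,1,1).

∂_2: C_2 → C_1 acts by ∂[p,q,r] = [q,r] − [p,r] + [p,q]. For instance
  ∂[v_2,v_4,v_5] = [v_4,v_5] − [v_2,v_5] + [v_2,v_4],
  ∂[v_0,v_7,v_8] = [v_7,v_8] − [v_0,v_8] + [v_0,v_7].
The resulting 30×20 matrix has rank 20, and its Smith normal form has invariant factors (1,1,1,1,1,1,1,1,1,1,1,1,1,1,1,1,1,1,1,2).

Reading off H_k = ker ∂_k / im ∂_{k+1}:

  H_0: rank C_0 − rank ∂_1 = 10 − 9 = 1, and the invariant factors of ∂_1 are all 1, so H_0 = Z.
  H_1: rank ker ∂_1 − rank ∂_2 = (30 − 9) − 20 = 1, and ∂_2 has invariant factor 2 > 1, so H_1 = Z ⊕ Z/2Z.
  H_2: rank ker ∂_2 − rank ∂_3 = (20 − 20) − 0 = 0, and there is no ∂_3, so H_2 = 0.

H_0 ≅ Z,  H_1 ≅ Z ⊕ Z/2Z,  H_2 = 0.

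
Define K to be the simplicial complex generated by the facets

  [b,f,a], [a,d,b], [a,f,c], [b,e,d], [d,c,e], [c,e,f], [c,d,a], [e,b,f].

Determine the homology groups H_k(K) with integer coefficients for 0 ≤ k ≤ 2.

Order the vertices as a < b < c < d < e < f. Listing each simplex with vertices in this order, K has dimension 2 with simplices:

  0-simplices (6): a, b, c, d, e, f
  1-simplices (12): ab, ac, ad, af, bd, be, bf, cd, ce, cf, de, ef
  2-simplices (8): abd, abf, acd, acf, bde, bef, cde, cef

Hence C_0 ≅ Z^6, C_1 ≅ Z^12, C_2 ≅ Z^8.

∂_1: C_1 → C_0 sends each edge [p,q] (with p < q) to q − p. For instance
  ∂af = f − a.
This gives a 6×12 integer matrix of rank 5; reducing to Smith normal form yields diagonal entries (1,1,1,1,1).

Boundary ∂_2: C_2 → C_1 acts by ∂[p,q,r] = [q,r] − [p,r] + [p,q]. For instance
  ∂acd = cd − ad + ac,
  ∂abf = bf − af + ab.
The resulting 12×8 matrix has rank 7, and its Smith normal form has invariant factors (1,1,1,1,1,1,1).

Computing H_k = (kernel of ∂_k) / (image of ∂_{k+1}):

  H_0: rank C_0 − rank ∂_1 = 6 − 5 = 1, and the invariant factors of ∂_1 are all 1, so H_0 = Z.
  H_1: rank ker ∂_1 − rank ∂_2 = (12 − 5) − 7 = 0, and the invariant factors of ∂_2 are all 1, so H_1 = 0.
  H_2: rank ker ∂_2 − rank ∂_3 = (8 − 7) − 0 = 1, and there is no ∂_3, so H_2 = Z.

H_0 = Z,  H_1 = 0,  H_2 = Z.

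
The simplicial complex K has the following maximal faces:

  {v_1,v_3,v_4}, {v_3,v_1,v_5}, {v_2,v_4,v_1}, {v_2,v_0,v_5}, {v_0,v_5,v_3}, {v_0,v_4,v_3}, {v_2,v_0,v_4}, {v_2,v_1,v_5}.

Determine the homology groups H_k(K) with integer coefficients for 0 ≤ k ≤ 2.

We work with the vertex ordering v_0 < v_1 < v_2 < v_3 < v_4 < v_5. The simplices of K, each written with vertices in increasing order, are:

  0-simplices (6): [v_0], [v_1], [v_2], [v_3], [v_4], [v_5]
  1-simplices (12): [v_0,v_2], [v_0,v_3], [v_0,v_4], [v_0,v_5], [v_1,v_2], [v_1,v_3], [v_1,v_4], [v_1,v_5], [v_2,v_4], [v_2,v_5], [v_3,v_4], [v_3,v_5]
  2-simplices (8): [v_0,v_2,v_4], [v_0,v_2,v_5], [v_0,v_3,v_4], [v_0,v_3,v_5], [v_1,v_2,v_4], [v_1,v_2,v_5], [v_1,v_3,v_4], [v_1,v_3,v_5]

Hence C_0 ≅ Z^6, C_1 ≅ Z^12, C_2 ≅ Z^8.

∂_1: C_1 → C_0 sends each edge [p,q] (with p < q) to q − p. For instance
  ∂[v_0,v_4] = [v_4] − [v_0].
The resulting 6×12 matrix has rank 5, and its Smith normal form has invariant factors (1,1,1,1,1).

∂_2: C_2 → C_1 maps a triangle to the signed sum of its edges. For instance
  ∂[v_1,v_3,v_4] = [v_3,v_4] − [v_1,v_4] + [v_1,v_3],
  ∂[v_1,v_2,v_5] = [v_2,v_5] − [v_1,v_5] + [v_1,v_2].
This gives a 12×8 integer matrix of rank 7; reducing to Smith normal form yields diagonal entries (1,1,1,1,1,1,1).

Now H_k = ker ∂_k / im ∂_{k+1}, so:

  H_0: rank C_0 − rank ∂_1 = 6 − 5 = 1, and the invariant factors of ∂_1 are all 1, so H_0 = Z.
  H_1: rank ker ∂_1 − rank ∂_2 = (12 − 5) − 7 = 0, and the invariant factors of ∂_2 are all 1, so H_1 = 0.
  H_2: rank ker ∂_2 − rank ∂_3 = (8 − 7) − 0 = 1, and there is no ∂_3, so H_2 = Z.

H_0 = Z,  H_1 = 0,  H_2 = Z.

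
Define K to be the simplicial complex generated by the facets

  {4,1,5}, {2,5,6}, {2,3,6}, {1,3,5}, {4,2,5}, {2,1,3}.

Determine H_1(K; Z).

Fix the vertex order 1 < 2 < 3 < 4 < 5 < 6 and write every simplex with vertices in increasing order. Then dim K = 2 and the simplices of K are:

  0-simplices (6): [1], [2], [3], [4], [5], [6]
  1-simplices (12): [1,2], [1,3], [1,4], [1,5], [2,3], [2,4], [2,5], [2,6], [3,5], [3,6], [4,5], [5,6]
  2-simplices (6): [1,2,3], [1,3,5], [1,4,5], [2,3,6], [2,4,5], [2,5,6]

giving chain groups C_0 ≅ Z^6, C_1 ≅ Z^12, C_2 ≅ Z^6.

Boundary ∂_1: C_1 → C_0 sends each edge [p,q] (with p < q) to q − p. For instance
  ∂[5,6] = [6] − [5].
The resulting 6×12 matrix has rank 5, and its Smith normal form has invariant factors (1,1,1,1,1).

Boundary ∂_2: C_2 → C_1 acts by ∂[p,q,r] = [q,r] − [p,r] + [p,q]. For instance
  ∂[1,3,5] = [3,5] − [1,5] + [1,3],
  ∂[2,5,6] = [5,6] − [2,6] + [2,5].
The 12×6 boundary matrix has rank 6 and Smith normal form diag(1,1,1,1,1,1).

Computing H_k = (kernel of ∂_k) / (image of ∂_{k+1}):

  H_1: rank ker ∂_1 − rank ∂_2 = (12 − 5) − 6 = 1, and the invariant factors of ∂_2 are all 1, so H_1 ≅ Z.

H_1 = Z.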